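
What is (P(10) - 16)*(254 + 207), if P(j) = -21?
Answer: -17057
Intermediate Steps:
(P(10) - 16)*(254 + 207) = (-21 - 16)*(254 + 207) = -37*461 = -17057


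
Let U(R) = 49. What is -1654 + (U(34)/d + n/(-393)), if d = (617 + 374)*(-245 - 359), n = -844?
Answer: -388574599649/235235652 ≈ -1651.9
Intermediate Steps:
d = -598564 (d = 991*(-604) = -598564)
-1654 + (U(34)/d + n/(-393)) = -1654 + (49/(-598564) - 844/(-393)) = -1654 + (49*(-1/598564) - 844*(-1/393)) = -1654 + (-49/598564 + 844/393) = -1654 + 505168759/235235652 = -388574599649/235235652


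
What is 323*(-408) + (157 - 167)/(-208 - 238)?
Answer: -29387827/223 ≈ -1.3178e+5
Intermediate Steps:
323*(-408) + (157 - 167)/(-208 - 238) = -131784 - 10/(-446) = -131784 - 10*(-1/446) = -131784 + 5/223 = -29387827/223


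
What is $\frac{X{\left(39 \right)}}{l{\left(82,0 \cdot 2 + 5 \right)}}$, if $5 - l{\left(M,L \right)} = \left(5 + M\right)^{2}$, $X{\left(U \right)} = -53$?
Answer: $\frac{53}{7564} \approx 0.0070069$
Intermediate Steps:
$l{\left(M,L \right)} = 5 - \left(5 + M\right)^{2}$
$\frac{X{\left(39 \right)}}{l{\left(82,0 \cdot 2 + 5 \right)}} = - \frac{53}{5 - \left(5 + 82\right)^{2}} = - \frac{53}{5 - 87^{2}} = - \frac{53}{5 - 7569} = - \frac{53}{-7564} = \left(-53\right) \left(- \frac{1}{7564}\right) = \frac{53}{7564}$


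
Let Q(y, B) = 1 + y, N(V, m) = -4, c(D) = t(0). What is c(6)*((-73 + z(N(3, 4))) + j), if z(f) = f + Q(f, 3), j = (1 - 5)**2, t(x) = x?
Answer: 0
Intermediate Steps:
c(D) = 0
j = 16 (j = (-4)**2 = 16)
z(f) = 1 + 2*f (z(f) = f + (1 + f) = 1 + 2*f)
c(6)*((-73 + z(N(3, 4))) + j) = 0*((-73 + (1 + 2*(-4))) + 16) = 0*((-73 + (1 - 8)) + 16) = 0*((-73 - 7) + 16) = 0*(-80 + 16) = 0*(-64) = 0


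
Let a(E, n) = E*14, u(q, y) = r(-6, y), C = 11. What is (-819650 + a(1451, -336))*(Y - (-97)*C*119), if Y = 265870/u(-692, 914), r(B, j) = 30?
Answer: -325734216016/3 ≈ -1.0858e+11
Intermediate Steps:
u(q, y) = 30
a(E, n) = 14*E
Y = 26587/3 (Y = 265870/30 = 265870*(1/30) = 26587/3 ≈ 8862.3)
(-819650 + a(1451, -336))*(Y - (-97)*C*119) = (-819650 + 14*1451)*(26587/3 - (-97)*11*119) = (-819650 + 20314)*(26587/3 - 97*(-11)*119) = -799336*(26587/3 + 1067*119) = -799336*(26587/3 + 126973) = -799336*407506/3 = -325734216016/3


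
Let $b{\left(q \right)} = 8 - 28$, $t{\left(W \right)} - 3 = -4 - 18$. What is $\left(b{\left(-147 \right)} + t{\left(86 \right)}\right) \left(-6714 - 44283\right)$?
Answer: $1988883$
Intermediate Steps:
$t{\left(W \right)} = -19$ ($t{\left(W \right)} = 3 - 22 = -19$)
$b{\left(q \right)} = -20$ ($b{\left(q \right)} = 8 - 28 = -20$)
$\left(b{\left(-147 \right)} + t{\left(86 \right)}\right) \left(-6714 - 44283\right) = \left(-20 - 19\right) \left(-6714 - 44283\right) = - 39 \left(-6714 - 44283\right) = \left(-39\right) \left(-50997\right) = 1988883$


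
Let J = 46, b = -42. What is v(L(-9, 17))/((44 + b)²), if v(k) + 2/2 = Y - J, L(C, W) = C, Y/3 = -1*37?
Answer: -79/2 ≈ -39.500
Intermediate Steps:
Y = -111 (Y = 3*(-1*37) = 3*(-37) = -111)
v(k) = -158 (v(k) = -1 + (-111 - 1*46) = -1 + (-111 - 46) = -1 - 157 = -158)
v(L(-9, 17))/((44 + b)²) = -158/(44 - 42)² = -158/(2²) = -158/4 = -158*¼ = -79/2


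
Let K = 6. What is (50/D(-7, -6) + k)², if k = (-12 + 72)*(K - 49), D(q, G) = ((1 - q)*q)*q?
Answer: 255686979025/38416 ≈ 6.6557e+6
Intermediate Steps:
D(q, G) = q²*(1 - q) (D(q, G) = (q*(1 - q))*q = q²*(1 - q))
k = -2580 (k = (-12 + 72)*(6 - 49) = 60*(-43) = -2580)
(50/D(-7, -6) + k)² = (50/(((-7)²*(1 - 1*(-7)))) - 2580)² = (50/((49*(1 + 7))) - 2580)² = (50/((49*8)) - 2580)² = (50/392 - 2580)² = (50*(1/392) - 2580)² = (25/196 - 2580)² = (-505655/196)² = 255686979025/38416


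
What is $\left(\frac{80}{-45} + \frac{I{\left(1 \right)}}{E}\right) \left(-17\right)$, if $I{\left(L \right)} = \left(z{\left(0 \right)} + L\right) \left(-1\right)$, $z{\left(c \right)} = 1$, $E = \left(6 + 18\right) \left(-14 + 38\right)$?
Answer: $\frac{969}{32} \approx 30.281$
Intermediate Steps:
$E = 576$ ($E = 24 \cdot 24 = 576$)
$I{\left(L \right)} = -1 - L$ ($I{\left(L \right)} = \left(1 + L\right) \left(-1\right) = -1 - L$)
$\left(\frac{80}{-45} + \frac{I{\left(1 \right)}}{E}\right) \left(-17\right) = \left(\frac{80}{-45} + \frac{-1 - 1}{576}\right) \left(-17\right) = \left(80 \left(- \frac{1}{45}\right) + \left(-1 - 1\right) \frac{1}{576}\right) \left(-17\right) = \left(- \frac{16}{9} - \frac{1}{288}\right) \left(-17\right) = \left(- \frac{57}{32}\right) \left(-17\right) = \frac{969}{32}$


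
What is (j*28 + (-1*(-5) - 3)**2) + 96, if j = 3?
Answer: 184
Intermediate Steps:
(j*28 + (-1*(-5) - 3)**2) + 96 = (3*28 + (-1*(-5) - 3)**2) + 96 = (84 + (5 - 3)**2) + 96 = (84 + 2**2) + 96 = (84 + 4) + 96 = 88 + 96 = 184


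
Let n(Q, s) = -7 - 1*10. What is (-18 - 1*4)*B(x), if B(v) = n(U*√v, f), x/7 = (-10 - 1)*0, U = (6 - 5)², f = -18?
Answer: 374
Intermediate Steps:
U = 1 (U = 1² = 1)
n(Q, s) = -17 (n(Q, s) = -7 - 10 = -17)
x = 0 (x = 7*((-10 - 1)*0) = 7*(-11*0) = 7*0 = 0)
B(v) = -17
(-18 - 1*4)*B(x) = (-18 - 1*4)*(-17) = (-18 - 4)*(-17) = -22*(-17) = 374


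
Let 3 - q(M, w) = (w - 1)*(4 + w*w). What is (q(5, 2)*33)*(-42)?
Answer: 6930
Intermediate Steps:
q(M, w) = 3 - (-1 + w)*(4 + w**2) (q(M, w) = 3 - (w - 1)*(4 + w*w) = 3 - (-1 + w)*(4 + w**2))
(q(5, 2)*33)*(-42) = ((7 + 2**2 - 1*2**3 - 4*2)*33)*(-42) = ((7 + 4 - 1*8 - 8)*33)*(-42) = ((7 + 4 - 8 - 8)*33)*(-42) = -5*33*(-42) = -165*(-42) = 6930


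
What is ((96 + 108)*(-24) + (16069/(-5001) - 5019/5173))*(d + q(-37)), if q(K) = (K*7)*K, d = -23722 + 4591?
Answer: 172912359438896/3695739 ≈ 4.6787e+7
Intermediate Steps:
d = -19131
q(K) = 7*K² (q(K) = (7*K)*K = 7*K²)
((96 + 108)*(-24) + (16069/(-5001) - 5019/5173))*(d + q(-37)) = ((96 + 108)*(-24) + (16069/(-5001) - 5019/5173))*(-19131 + 7*(-37)²) = (204*(-24) + (16069*(-1/5001) - 5019*1/5173))*(-19131 + 7*1369) = (-4896 + (-16069/5001 - 717/739))*(-19131 + 9583) = (-4896 - 15460708/3695739)*(-9548) = -18109798852/3695739*(-9548) = 172912359438896/3695739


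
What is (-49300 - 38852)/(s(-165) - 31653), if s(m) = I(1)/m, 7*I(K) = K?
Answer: 12726945/4569902 ≈ 2.7850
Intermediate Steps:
I(K) = K/7
s(m) = 1/(7*m) (s(m) = ((1/7)*1)/m = 1/(7*m))
(-49300 - 38852)/(s(-165) - 31653) = (-49300 - 38852)/((1/7)/(-165) - 31653) = -88152/((1/7)*(-1/165) - 31653) = -88152/(-1/1155 - 31653) = -88152/(-36559216/1155) = -88152*(-1155/36559216) = 12726945/4569902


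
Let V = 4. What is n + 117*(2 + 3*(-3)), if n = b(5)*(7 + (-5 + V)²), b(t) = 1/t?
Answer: -4087/5 ≈ -817.40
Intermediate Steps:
b(t) = 1/t
n = 8/5 (n = (7 + (-5 + 4)²)/5 = (7 + (-1)²)/5 = (7 + 1)/5 = (⅕)*8 = 8/5 ≈ 1.6000)
n + 117*(2 + 3*(-3)) = 8/5 + 117*(2 + 3*(-3)) = 8/5 + 117*(2 - 9) = 8/5 + 117*(-7) = 8/5 - 819 = -4087/5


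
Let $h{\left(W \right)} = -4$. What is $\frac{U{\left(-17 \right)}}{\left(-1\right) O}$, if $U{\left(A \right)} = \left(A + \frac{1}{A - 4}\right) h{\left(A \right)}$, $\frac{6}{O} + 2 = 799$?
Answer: $- \frac{570652}{63} \approx -9058.0$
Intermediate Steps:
$O = \frac{6}{797}$ ($O = \frac{6}{-2 + 799} = \frac{6}{797} \approx 0.0075282$)
$U{\left(A \right)} = - 4 A - \frac{4}{-4 + A}$ ($U{\left(A \right)} = \left(A + \frac{1}{A - 4}\right) \left(-4\right) = \left(A + \frac{1}{-4 + A}\right) \left(-4\right) = - 4 A - \frac{4}{-4 + A}$)
$\frac{U{\left(-17 \right)}}{\left(-1\right) O} = \frac{4 \frac{1}{-4 - 17} \left(-1 - \left(-17\right)^{2} + 4 \left(-17\right)\right)}{\left(-1\right) \frac{6}{797}} = \frac{4 \frac{1}{-21} \left(-1 - 289 - 68\right)}{- \frac{6}{797}} = 4 \left(- \frac{1}{21}\right) \left(-1 - 289 - 68\right) \left(- \frac{797}{6}\right) = 4 \left(- \frac{1}{21}\right) \left(-358\right) \left(- \frac{797}{6}\right) = \frac{1432}{21} \left(- \frac{797}{6}\right) = - \frac{570652}{63}$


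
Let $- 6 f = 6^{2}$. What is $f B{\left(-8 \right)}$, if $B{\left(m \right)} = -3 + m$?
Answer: $66$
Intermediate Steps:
$f = -6$ ($f = - \frac{6^{2}}{6} = \left(- \frac{1}{6}\right) 36 = -6$)
$f B{\left(-8 \right)} = - 6 \left(-3 - 8\right) = \left(-6\right) \left(-11\right) = 66$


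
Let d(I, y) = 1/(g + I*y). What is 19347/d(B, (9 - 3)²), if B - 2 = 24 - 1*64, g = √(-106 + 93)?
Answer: -26466696 + 19347*I*√13 ≈ -2.6467e+7 + 69757.0*I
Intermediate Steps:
g = I*√13 (g = √(-13) = I*√13 ≈ 3.6056*I)
B = -38 (B = 2 + (24 - 1*64) = 2 + (24 - 64) = 2 - 40 = -38)
d(I, y) = 1/(I*√13 + I*y)
19347/d(B, (9 - 3)²) = 19347/(1/(I*√13 - 38*(9 - 3)²)) = 19347/(1/(I*√13 - 38*6²)) = 19347/(1/(I*√13 - 38*36)) = 19347/(1/(I*√13 - 1368)) = 19347/(1/(-1368 + I*√13)) = 19347*(-1368 + I*√13) = -26466696 + 19347*I*√13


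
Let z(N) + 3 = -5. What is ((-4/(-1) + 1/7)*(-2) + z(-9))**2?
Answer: 12996/49 ≈ 265.22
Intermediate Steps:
z(N) = -8 (z(N) = -3 - 5 = -8)
((-4/(-1) + 1/7)*(-2) + z(-9))**2 = ((-4/(-1) + 1/7)*(-2) - 8)**2 = ((-4*(-1) + 1*(1/7))*(-2) - 8)**2 = ((4 + 1/7)*(-2) - 8)**2 = ((29/7)*(-2) - 8)**2 = (-58/7 - 8)**2 = (-114/7)**2 = 12996/49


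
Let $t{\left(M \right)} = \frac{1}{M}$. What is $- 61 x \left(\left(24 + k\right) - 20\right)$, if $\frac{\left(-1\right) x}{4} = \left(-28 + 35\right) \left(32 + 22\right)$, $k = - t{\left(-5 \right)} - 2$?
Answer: $\frac{1014552}{5} \approx 2.0291 \cdot 10^{5}$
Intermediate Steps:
$k = - \frac{9}{5}$ ($k = - \frac{1}{-5} - 2 = \left(-1\right) \left(- \frac{1}{5}\right) - 2 = \frac{1}{5} - 2 = - \frac{9}{5} \approx -1.8$)
$x = -1512$ ($x = - 4 \left(-28 + 35\right) \left(32 + 22\right) = - 4 \cdot 7 \cdot 54 = \left(-4\right) 378 = -1512$)
$- 61 x \left(\left(24 + k\right) - 20\right) = \left(-61\right) \left(-1512\right) \left(\left(24 - \frac{9}{5}\right) - 20\right) = 92232 \left(\frac{111}{5} - 20\right) = 92232 \cdot \frac{11}{5} = \frac{1014552}{5}$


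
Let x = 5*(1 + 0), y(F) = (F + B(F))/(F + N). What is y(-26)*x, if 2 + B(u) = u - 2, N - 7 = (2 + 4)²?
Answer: -280/17 ≈ -16.471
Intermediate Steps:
N = 43 (N = 7 + (2 + 4)² = 7 + 6² = 7 + 36 = 43)
B(u) = -4 + u (B(u) = -2 + (u - 2) = -2 + (-2 + u) = -4 + u)
y(F) = (-4 + 2*F)/(43 + F) (y(F) = (F + (-4 + F))/(F + 43) = (-4 + 2*F)/(43 + F))
x = 5 (x = 5*1 = 5)
y(-26)*x = (2*(-2 - 26)/(43 - 26))*5 = (2*(-28)/17)*5 = (2*(1/17)*(-28))*5 = -56/17*5 = -280/17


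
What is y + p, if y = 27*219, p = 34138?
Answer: 40051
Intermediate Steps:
y = 5913
y + p = 5913 + 34138 = 40051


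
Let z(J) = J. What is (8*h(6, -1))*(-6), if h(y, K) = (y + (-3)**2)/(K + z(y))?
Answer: -144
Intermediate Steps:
h(y, K) = (9 + y)/(K + y) (h(y, K) = (y + (-3)**2)/(K + y) = (y + 9)/(K + y) = (9 + y)/(K + y))
(8*h(6, -1))*(-6) = (8*((9 + 6)/(-1 + 6)))*(-6) = (8*(15/5))*(-6) = (8*((1/5)*15))*(-6) = (8*3)*(-6) = 24*(-6) = -144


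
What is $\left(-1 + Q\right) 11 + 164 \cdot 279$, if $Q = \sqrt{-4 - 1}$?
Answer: $45745 + 11 i \sqrt{5} \approx 45745.0 + 24.597 i$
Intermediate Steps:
$Q = i \sqrt{5}$ ($Q = \sqrt{-5} = i \sqrt{5} \approx 2.2361 i$)
$\left(-1 + Q\right) 11 + 164 \cdot 279 = \left(-1 + i \sqrt{5}\right) 11 + 164 \cdot 279 = \left(-11 + 11 i \sqrt{5}\right) + 45756 = 45745 + 11 i \sqrt{5}$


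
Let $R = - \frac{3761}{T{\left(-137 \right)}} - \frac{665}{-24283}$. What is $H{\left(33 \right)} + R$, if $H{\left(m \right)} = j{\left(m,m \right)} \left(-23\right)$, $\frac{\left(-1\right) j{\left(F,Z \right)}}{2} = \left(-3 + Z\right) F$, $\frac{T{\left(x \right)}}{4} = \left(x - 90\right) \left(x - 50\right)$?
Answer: $\frac{26824079718671}{589022324} \approx 45540.0$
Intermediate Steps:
$T{\left(x \right)} = 4 \left(-90 + x\right) \left(-50 + x\right)$ ($T{\left(x \right)} = 4 \left(x - 90\right) \left(x - 50\right) = 4 \left(-90 + x\right) \left(-50 + x\right)$)
$R = \frac{3083711}{589022324}$ ($R = - \frac{3761}{18000 - -76720 + 4 \left(-137\right)^{2}} - \frac{665}{-24283} = - \frac{3761}{18000 + 76720 + 4 \cdot 18769} - - \frac{95}{3469} = - \frac{3761}{18000 + 76720 + 75076} + \frac{95}{3469} = - \frac{3761}{169796} + \frac{95}{3469} = \frac{3083711}{589022324} \approx 0.0052353$)
$j{\left(F,Z \right)} = - 2 F \left(-3 + Z\right)$ ($j{\left(F,Z \right)} = - 2 \left(-3 + Z\right) F = - 2 F \left(-3 + Z\right)$)
$H{\left(m \right)} = - 46 m \left(3 - m\right)$ ($H{\left(m \right)} = 2 m \left(3 - m\right) \left(-23\right) = - 46 m \left(3 - m\right)$)
$H{\left(33 \right)} + R = 46 \cdot 33 \left(-3 + 33\right) + \frac{3083711}{589022324} = 46 \cdot 33 \cdot 30 + \frac{3083711}{589022324} = 45540 + \frac{3083711}{589022324} = \frac{26824079718671}{589022324}$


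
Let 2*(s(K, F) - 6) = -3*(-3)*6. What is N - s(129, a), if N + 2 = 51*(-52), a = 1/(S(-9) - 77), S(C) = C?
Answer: -2687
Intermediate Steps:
a = -1/86 (a = 1/(-9 - 77) = 1/(-86) = -1/86 ≈ -0.011628)
N = -2654 (N = -2 + 51*(-52) = -2 - 2652 = -2654)
s(K, F) = 33 (s(K, F) = 6 + (-3*(-3)*6)/2 = 6 + (9*6)/2 = 6 + (½)*54 = 6 + 27 = 33)
N - s(129, a) = -2654 - 1*33 = -2654 - 33 = -2687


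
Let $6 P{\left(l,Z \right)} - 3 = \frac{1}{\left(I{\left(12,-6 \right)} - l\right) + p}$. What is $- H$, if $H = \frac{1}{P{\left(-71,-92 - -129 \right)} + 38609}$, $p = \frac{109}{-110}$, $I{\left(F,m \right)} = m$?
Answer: $- \frac{42246}{1631097047} \approx -2.59 \cdot 10^{-5}$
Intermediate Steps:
$p = - \frac{109}{110}$ ($p = 109 \left(- \frac{1}{110}\right) = - \frac{109}{110} \approx -0.99091$)
$P{\left(l,Z \right)} = \frac{1}{2} + \frac{1}{6 \left(- \frac{769}{110} - l\right)}$ ($P{\left(l,Z \right)} = \frac{1}{2} + \frac{1}{6 \left(\left(-6 - l\right) - \frac{109}{110}\right)} = \frac{1}{2} + \frac{1}{6 \left(- \frac{769}{110} - l\right)}$)
$H = \frac{42246}{1631097047}$ ($H = \frac{1}{\frac{2197 + 330 \left(-71\right)}{6 \left(769 + 110 \left(-71\right)\right)} + 38609} = \frac{1}{\frac{2197 - 23430}{6 \left(769 - 7810\right)} + 38609} = \frac{1}{\frac{1}{6} \frac{1}{-7041} \left(-21233\right) + 38609} = \frac{1}{\frac{1}{6} \left(- \frac{1}{7041}\right) \left(-21233\right) + 38609} = \frac{1}{\frac{21233}{42246} + 38609} = \frac{1}{\frac{1631097047}{42246}} = \frac{42246}{1631097047} \approx 2.59 \cdot 10^{-5}$)
$- H = \left(-1\right) \frac{42246}{1631097047} = - \frac{42246}{1631097047}$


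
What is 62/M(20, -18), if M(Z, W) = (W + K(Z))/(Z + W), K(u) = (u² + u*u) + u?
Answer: 62/401 ≈ 0.15461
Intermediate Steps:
K(u) = u + 2*u² (K(u) = (u² + u²) + u = 2*u² + u = u + 2*u²)
M(Z, W) = (W + Z*(1 + 2*Z))/(W + Z) (M(Z, W) = (W + Z*(1 + 2*Z))/(Z + W) = (W + Z*(1 + 2*Z))/(W + Z))
62/M(20, -18) = 62/(((-18 + 20*(1 + 2*20))/(-18 + 20))) = 62/(((-18 + 20*(1 + 40))/2)) = 62/(((-18 + 20*41)/2)) = 62/(((-18 + 820)/2)) = 62/(((½)*802)) = 62/401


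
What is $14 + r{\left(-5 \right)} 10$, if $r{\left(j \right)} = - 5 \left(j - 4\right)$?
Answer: $464$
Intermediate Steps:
$r{\left(j \right)} = 20 - 5 j$ ($r{\left(j \right)} = - 5 \left(-4 + j\right) = 20 - 5 j$)
$14 + r{\left(-5 \right)} 10 = 14 + \left(20 - -25\right) 10 = 14 + \left(20 + 25\right) 10 = 14 + 45 \cdot 10 = 14 + 450 = 464$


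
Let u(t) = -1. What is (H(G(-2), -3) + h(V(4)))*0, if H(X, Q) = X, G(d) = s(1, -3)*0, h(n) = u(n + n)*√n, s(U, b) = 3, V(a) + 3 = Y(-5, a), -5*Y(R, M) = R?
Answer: 0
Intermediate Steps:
Y(R, M) = -R/5
V(a) = -2 (V(a) = -3 - ⅕*(-5) = -3 + 1 = -2)
h(n) = -√n
G(d) = 0 (G(d) = 3*0 = 0)
(H(G(-2), -3) + h(V(4)))*0 = (0 - √(-2))*0 = (0 - I*√2)*0 = -I*√2*0 = 0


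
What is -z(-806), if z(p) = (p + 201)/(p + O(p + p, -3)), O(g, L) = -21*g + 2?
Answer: 605/33048 ≈ 0.018307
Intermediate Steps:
O(g, L) = 2 - 21*g
z(p) = (201 + p)/(2 - 41*p) (z(p) = (p + 201)/(p + (2 - 21*(p + p))) = (201 + p)/(p + (2 - 42*p)) = (201 + p)/(2 - 41*p))
-z(-806) = -(201 - 806)/(2 - 41*(-806)) = -(-605)/(2 + 33046) = -(-605)/33048 = -1*(-605/33048) = 605/33048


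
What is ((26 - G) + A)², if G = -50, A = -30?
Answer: 2116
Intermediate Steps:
((26 - G) + A)² = ((26 - 1*(-50)) - 30)² = ((26 + 50) - 30)² = (76 - 30)² = 46² = 2116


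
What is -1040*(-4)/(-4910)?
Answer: -416/491 ≈ -0.84725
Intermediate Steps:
-1040*(-4)/(-4910) = 4160*(-1/4910) = -416/491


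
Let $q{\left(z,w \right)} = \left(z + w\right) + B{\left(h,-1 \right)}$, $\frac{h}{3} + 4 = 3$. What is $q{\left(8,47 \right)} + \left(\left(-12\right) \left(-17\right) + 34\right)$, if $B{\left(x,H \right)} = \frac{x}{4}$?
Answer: $\frac{1169}{4} \approx 292.25$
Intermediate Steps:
$h = -3$ ($h = -12 + 3 \cdot 3 = -12 + 9 = -3$)
$B{\left(x,H \right)} = \frac{x}{4}$ ($B{\left(x,H \right)} = x \frac{1}{4} = \frac{x}{4}$)
$q{\left(z,w \right)} = - \frac{3}{4} + w + z$ ($q{\left(z,w \right)} = \left(z + w\right) + \frac{1}{4} \left(-3\right) = \left(w + z\right) - \frac{3}{4} = - \frac{3}{4} + w + z$)
$q{\left(8,47 \right)} + \left(\left(-12\right) \left(-17\right) + 34\right) = \left(- \frac{3}{4} + 47 + 8\right) + \left(\left(-12\right) \left(-17\right) + 34\right) = \frac{217}{4} + \left(204 + 34\right) = \frac{217}{4} + 238 = \frac{1169}{4}$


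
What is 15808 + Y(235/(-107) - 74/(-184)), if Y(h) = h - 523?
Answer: 150447879/9844 ≈ 15283.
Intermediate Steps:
Y(h) = -523 + h
15808 + Y(235/(-107) - 74/(-184)) = 15808 + (-523 + (235/(-107) - 74/(-184))) = 15808 + (-523 + (235*(-1/107) - 74*(-1/184))) = 15808 + (-523 + (-235/107 + 37/92)) = 15808 + (-523 - 17661/9844) = 15808 - 5166073/9844 = 150447879/9844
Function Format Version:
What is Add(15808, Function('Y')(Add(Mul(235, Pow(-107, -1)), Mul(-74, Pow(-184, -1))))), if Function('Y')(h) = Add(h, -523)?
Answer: Rational(150447879, 9844) ≈ 15283.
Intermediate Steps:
Function('Y')(h) = Add(-523, h)
Add(15808, Function('Y')(Add(Mul(235, Pow(-107, -1)), Mul(-74, Pow(-184, -1))))) = Add(15808, Add(-523, Add(Mul(235, Pow(-107, -1)), Mul(-74, Pow(-184, -1))))) = Add(15808, Add(-523, Add(Mul(235, Rational(-1, 107)), Mul(-74, Rational(-1, 184))))) = Add(15808, Add(-523, Add(Rational(-235, 107), Rational(37, 92)))) = Add(15808, Add(-523, Rational(-17661, 9844))) = Add(15808, Rational(-5166073, 9844)) = Rational(150447879, 9844)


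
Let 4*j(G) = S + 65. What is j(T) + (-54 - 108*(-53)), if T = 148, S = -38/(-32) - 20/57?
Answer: 20744203/3648 ≈ 5686.5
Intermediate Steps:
S = 763/912 (S = -38*(-1/32) - 20*1/57 = 19/16 - 20/57 = 763/912 ≈ 0.83662)
j(G) = 60043/3648 (j(G) = (763/912 + 65)/4 = (¼)*(60043/912) = 60043/3648)
j(T) + (-54 - 108*(-53)) = 60043/3648 + (-54 - 108*(-53)) = 60043/3648 + (-54 + 5724) = 60043/3648 + 5670 = 20744203/3648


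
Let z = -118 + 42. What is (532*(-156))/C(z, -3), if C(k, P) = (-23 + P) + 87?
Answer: -82992/61 ≈ -1360.5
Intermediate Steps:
z = -76
C(k, P) = 64 + P
(532*(-156))/C(z, -3) = (532*(-156))/(64 - 3) = -82992/61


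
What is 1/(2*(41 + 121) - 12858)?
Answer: -1/12534 ≈ -7.9783e-5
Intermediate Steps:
1/(2*(41 + 121) - 12858) = 1/(2*162 - 12858) = 1/(324 - 12858) = 1/(-12534) = -1/12534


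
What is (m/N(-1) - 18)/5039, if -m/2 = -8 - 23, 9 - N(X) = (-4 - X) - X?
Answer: -136/55429 ≈ -0.0024536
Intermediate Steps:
N(X) = 13 + 2*X (N(X) = 9 - ((-4 - X) - X) = 9 - (-4 - 2*X) = 9 + (4 + 2*X) = 13 + 2*X)
m = 62 (m = -2*(-8 - 23) = -2*(-31) = 62)
(m/N(-1) - 18)/5039 = (62/(13 + 2*(-1)) - 18)/5039 = (62/(13 - 2) - 18)*(1/5039) = (62/11 - 18)*(1/5039) = -136/11*1/5039 = -136/55429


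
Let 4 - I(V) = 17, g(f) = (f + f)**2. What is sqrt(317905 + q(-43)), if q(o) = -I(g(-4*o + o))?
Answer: sqrt(317918) ≈ 563.84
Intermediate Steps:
g(f) = 4*f**2 (g(f) = (2*f)**2 = 4*f**2)
I(V) = -13 (I(V) = 4 - 1*17 = 4 - 17 = -13)
q(o) = 13 (q(o) = -1*(-13) = 13)
sqrt(317905 + q(-43)) = sqrt(317905 + 13) = sqrt(317918)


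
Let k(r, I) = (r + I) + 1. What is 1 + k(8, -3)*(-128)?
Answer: -767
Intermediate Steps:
k(r, I) = 1 + I + r (k(r, I) = (I + r) + 1 = 1 + I + r)
1 + k(8, -3)*(-128) = 1 + (1 - 3 + 8)*(-128) = 1 + 6*(-128) = 1 - 768 = -767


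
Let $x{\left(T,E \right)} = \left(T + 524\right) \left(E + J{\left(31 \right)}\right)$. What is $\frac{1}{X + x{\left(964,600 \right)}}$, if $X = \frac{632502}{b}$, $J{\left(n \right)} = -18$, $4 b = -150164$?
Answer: $\frac{37541}{32510474154} \approx 1.1547 \cdot 10^{-6}$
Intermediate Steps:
$b = -37541$ ($b = \frac{1}{4} \left(-150164\right) = -37541$)
$X = - \frac{632502}{37541}$ ($X = \frac{632502}{-37541} = 632502 \left(- \frac{1}{37541}\right) = - \frac{632502}{37541} \approx -16.848$)
$x{\left(T,E \right)} = \left(-18 + E\right) \left(524 + T\right)$ ($x{\left(T,E \right)} = \left(T + 524\right) \left(E - 18\right) = \left(524 + T\right) \left(-18 + E\right) = \left(-18 + E\right) \left(524 + T\right)$)
$\frac{1}{X + x{\left(964,600 \right)}} = \frac{1}{- \frac{632502}{37541} + \left(-9432 - 17352 + 524 \cdot 600 + 600 \cdot 964\right)} = \frac{1}{- \frac{632502}{37541} + \left(-9432 - 17352 + 314400 + 578400\right)} = \frac{1}{- \frac{632502}{37541} + 866016} = \frac{1}{\frac{32510474154}{37541}} = \frac{37541}{32510474154}$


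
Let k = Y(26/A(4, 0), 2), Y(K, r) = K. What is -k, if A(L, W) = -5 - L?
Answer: 26/9 ≈ 2.8889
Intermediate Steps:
k = -26/9 (k = 26/(-5 - 1*4) = 26/(-5 - 4) = 26/(-9) = 26*(-⅑) = -26/9 ≈ -2.8889)
-k = -1*(-26/9) = 26/9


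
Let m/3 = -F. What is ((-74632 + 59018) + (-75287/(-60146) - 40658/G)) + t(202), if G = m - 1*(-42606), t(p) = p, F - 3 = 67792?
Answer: -149022784083767/9670213734 ≈ -15411.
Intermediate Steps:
F = 67795 (F = 3 + 67792 = 67795)
m = -203385 (m = 3*(-1*67795) = 3*(-67795) = -203385)
G = -160779 (G = -203385 - 1*(-42606) = -203385 + 42606 = -160779)
((-74632 + 59018) + (-75287/(-60146) - 40658/G)) + t(202) = ((-74632 + 59018) + (-75287/(-60146) - 40658/(-160779))) + 202 = (-15614 + (-75287*(-1/60146) - 40658*(-1/160779))) + 202 = (-15614 + (75287/60146 + 40658/160779)) + 202 = (-15614 + 14549984641/9670213734) + 202 = -150976167258035/9670213734 + 202 = -149022784083767/9670213734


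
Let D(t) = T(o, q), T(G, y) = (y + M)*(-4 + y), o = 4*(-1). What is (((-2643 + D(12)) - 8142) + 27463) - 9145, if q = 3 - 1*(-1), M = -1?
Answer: 7533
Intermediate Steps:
o = -4
q = 4 (q = 3 + 1 = 4)
T(G, y) = (-1 + y)*(-4 + y) (T(G, y) = (y - 1)*(-4 + y) = (-1 + y)*(-4 + y))
D(t) = 0 (D(t) = 4 + 4² - 5*4 = 4 + 16 - 20 = 0)
(((-2643 + D(12)) - 8142) + 27463) - 9145 = (((-2643 + 0) - 8142) + 27463) - 9145 = ((-2643 - 8142) + 27463) - 9145 = (-10785 + 27463) - 9145 = 16678 - 9145 = 7533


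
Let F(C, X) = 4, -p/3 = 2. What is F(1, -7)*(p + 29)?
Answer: 92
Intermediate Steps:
p = -6 (p = -3*2 = -6)
F(1, -7)*(p + 29) = 4*(-6 + 29) = 4*23 = 92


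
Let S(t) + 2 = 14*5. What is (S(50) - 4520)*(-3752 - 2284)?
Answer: 26872272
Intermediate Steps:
S(t) = 68 (S(t) = -2 + 14*5 = -2 + 70 = 68)
(S(50) - 4520)*(-3752 - 2284) = (68 - 4520)*(-3752 - 2284) = -4452*(-6036) = 26872272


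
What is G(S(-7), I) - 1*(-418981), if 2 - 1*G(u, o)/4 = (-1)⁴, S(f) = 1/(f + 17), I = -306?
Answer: 418985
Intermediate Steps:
S(f) = 1/(17 + f)
G(u, o) = 4 (G(u, o) = 8 - 4*(-1)⁴ = 8 - 4*1 = 8 - 4 = 4)
G(S(-7), I) - 1*(-418981) = 4 - 1*(-418981) = 4 + 418981 = 418985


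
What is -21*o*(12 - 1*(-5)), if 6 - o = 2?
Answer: -1428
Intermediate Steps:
o = 4 (o = 6 - 1*2 = 6 - 2 = 4)
-21*o*(12 - 1*(-5)) = -84*(12 - 1*(-5)) = -84*(12 + 5) = -84*17 = -21*68 = -1428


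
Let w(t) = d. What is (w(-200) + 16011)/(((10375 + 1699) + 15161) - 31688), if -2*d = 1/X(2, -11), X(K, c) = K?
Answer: -64043/17812 ≈ -3.5955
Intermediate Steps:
d = -1/4 (d = -1/2/2 = -1/2*1/2 = -1/4 ≈ -0.25000)
w(t) = -1/4
(w(-200) + 16011)/(((10375 + 1699) + 15161) - 31688) = (-1/4 + 16011)/(((10375 + 1699) + 15161) - 31688) = 64043/(4*((12074 + 15161) - 31688)) = 64043/(4*(27235 - 31688)) = (64043/4)/(-4453) = (64043/4)*(-1/4453) = -64043/17812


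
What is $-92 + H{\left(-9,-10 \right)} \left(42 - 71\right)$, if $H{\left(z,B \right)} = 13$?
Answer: $-469$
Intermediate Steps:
$-92 + H{\left(-9,-10 \right)} \left(42 - 71\right) = -92 + 13 \left(42 - 71\right) = -92 + 13 \left(-29\right) = -92 - 377 = -469$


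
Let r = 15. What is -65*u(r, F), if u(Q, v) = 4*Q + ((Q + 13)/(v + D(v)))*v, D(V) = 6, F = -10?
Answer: -8450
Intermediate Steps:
u(Q, v) = 4*Q + v*(13 + Q)/(6 + v) (u(Q, v) = 4*Q + ((Q + 13)/(v + 6))*v = 4*Q + ((13 + Q)/(6 + v))*v = 4*Q + v*(13 + Q)/(6 + v))
-65*u(r, F) = -65*(13*(-10) + 24*15 + 5*15*(-10))/(6 - 10) = -65*(-130 + 360 - 750)/(-4) = -(-65)*(-520)/4 = -65*130 = -8450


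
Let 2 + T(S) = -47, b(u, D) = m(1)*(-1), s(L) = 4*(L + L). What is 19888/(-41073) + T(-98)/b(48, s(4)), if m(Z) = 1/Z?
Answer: 1992689/41073 ≈ 48.516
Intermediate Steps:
m(Z) = 1/Z
s(L) = 8*L (s(L) = 4*(2*L) = 8*L)
b(u, D) = -1 (b(u, D) = -1/1 = 1*(-1) = -1)
T(S) = -49 (T(S) = -2 - 47 = -49)
19888/(-41073) + T(-98)/b(48, s(4)) = 19888/(-41073) - 49/(-1) = 19888*(-1/41073) - 49*(-1) = -19888/41073 + 49 = 1992689/41073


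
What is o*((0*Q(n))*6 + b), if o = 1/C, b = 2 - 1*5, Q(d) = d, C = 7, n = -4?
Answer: -3/7 ≈ -0.42857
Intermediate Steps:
b = -3 (b = 2 - 5 = -3)
o = ⅐ (o = 1/7 = ⅐ ≈ 0.14286)
o*((0*Q(n))*6 + b) = ((0*(-4))*6 - 3)/7 = (0*6 - 3)/7 = (0 - 3)/7 = (⅐)*(-3) = -3/7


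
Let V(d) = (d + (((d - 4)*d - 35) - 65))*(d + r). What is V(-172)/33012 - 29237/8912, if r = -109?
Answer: -6341110987/24516912 ≈ -258.64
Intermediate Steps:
V(d) = (-109 + d)*(-100 + d + d*(-4 + d)) (V(d) = (d + (((d - 4)*d - 35) - 65))*(d - 109) = (d + (((-4 + d)*d - 35) - 65))*(-109 + d) = (d + ((d*(-4 + d) - 35) - 65))*(-109 + d) = (d + ((-35 + d*(-4 + d)) - 65))*(-109 + d) = (d + (-100 + d*(-4 + d)))*(-109 + d) = (-100 + d + d*(-4 + d))*(-109 + d) = (-109 + d)*(-100 + d + d*(-4 + d)))
V(-172)/33012 - 29237/8912 = (10900 + (-172)³ - 112*(-172)² + 227*(-172))/33012 - 29237/8912 = (10900 - 5088448 - 112*29584 - 39044)*(1/33012) - 29237*1/8912 = (10900 - 5088448 - 3313408 - 39044)*(1/33012) - 29237/8912 = -8430000*1/33012 - 29237/8912 = -702500/2751 - 29237/8912 = -6341110987/24516912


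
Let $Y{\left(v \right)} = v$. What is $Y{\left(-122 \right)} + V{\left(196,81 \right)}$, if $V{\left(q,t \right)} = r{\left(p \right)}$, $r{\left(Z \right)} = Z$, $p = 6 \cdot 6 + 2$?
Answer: $-84$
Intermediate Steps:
$p = 38$ ($p = 36 + 2 = 38$)
$V{\left(q,t \right)} = 38$
$Y{\left(-122 \right)} + V{\left(196,81 \right)} = -122 + 38 = -84$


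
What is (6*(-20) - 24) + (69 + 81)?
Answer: 6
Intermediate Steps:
(6*(-20) - 24) + (69 + 81) = (-120 - 24) + 150 = -144 + 150 = 6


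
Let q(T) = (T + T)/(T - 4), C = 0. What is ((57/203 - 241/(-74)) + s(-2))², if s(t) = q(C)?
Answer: 2823965881/225660484 ≈ 12.514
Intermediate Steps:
q(T) = 2*T/(-4 + T) (q(T) = (2*T)/(-4 + T) = 2*T/(-4 + T))
s(t) = 0 (s(t) = 2*0/(-4 + 0) = 2*0/(-4) = 2*0*(-¼) = 0)
((57/203 - 241/(-74)) + s(-2))² = ((57/203 - 241/(-74)) + 0)² = ((57*(1/203) - 241*(-1/74)) + 0)² = ((57/203 + 241/74) + 0)² = (53141/15022 + 0)² = (53141/15022)² = 2823965881/225660484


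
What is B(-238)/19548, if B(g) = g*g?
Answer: 14161/4887 ≈ 2.8977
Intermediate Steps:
B(g) = g²
B(-238)/19548 = (-238)²/19548 = 56644*(1/19548) = 14161/4887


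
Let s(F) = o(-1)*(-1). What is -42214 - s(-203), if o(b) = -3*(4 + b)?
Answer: -42223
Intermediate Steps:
o(b) = -12 - 3*b
s(F) = 9 (s(F) = (-12 - 3*(-1))*(-1) = (-12 + 3)*(-1) = -9*(-1) = 9)
-42214 - s(-203) = -42214 - 1*9 = -42214 - 9 = -42223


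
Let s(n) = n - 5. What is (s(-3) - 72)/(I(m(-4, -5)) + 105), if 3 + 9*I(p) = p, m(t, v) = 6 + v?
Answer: -720/943 ≈ -0.76352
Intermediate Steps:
I(p) = -⅓ + p/9
s(n) = -5 + n
(s(-3) - 72)/(I(m(-4, -5)) + 105) = ((-5 - 3) - 72)/((-⅓ + (6 - 5)/9) + 105) = (-8 - 72)/((-⅓ + (⅑)*1) + 105) = -80/((-⅓ + ⅑) + 105) = -80/(-2/9 + 105) = -80/943/9 = -80*9/943 = -720/943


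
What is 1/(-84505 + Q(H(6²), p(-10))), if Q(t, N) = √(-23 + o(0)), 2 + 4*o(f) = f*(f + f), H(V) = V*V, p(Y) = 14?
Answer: -169010/14282190097 - I*√94/14282190097 ≈ -1.1834e-5 - 6.7884e-10*I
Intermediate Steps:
H(V) = V²
o(f) = -½ + f²/2 (o(f) = -½ + (f*(f + f))/4 = -½ + (f*(2*f))/4 = -½ + (2*f²)/4 = -½ + f²/2)
Q(t, N) = I*√94/2 (Q(t, N) = √(-23 + (-½ + (½)*0²)) = √(-23 + (-½ + (½)*0)) = √(-23 + (-½ + 0)) = √(-23 - ½) = √(-47/2) = I*√94/2)
1/(-84505 + Q(H(6²), p(-10))) = 1/(-84505 + I*√94/2)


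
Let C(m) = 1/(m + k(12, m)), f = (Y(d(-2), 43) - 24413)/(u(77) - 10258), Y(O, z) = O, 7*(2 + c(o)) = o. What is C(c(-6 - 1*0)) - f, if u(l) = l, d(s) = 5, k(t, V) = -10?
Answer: -2267987/916290 ≈ -2.4752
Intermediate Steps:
c(o) = -2 + o/7
f = 24408/10181 (f = (5 - 24413)/(77 - 10258) = -24408/(-10181) = -24408*(-1/10181) = 24408/10181 ≈ 2.3974)
C(m) = 1/(-10 + m) (C(m) = 1/(m - 10) = 1/(-10 + m))
C(c(-6 - 1*0)) - f = 1/(-10 + (-2 + (-6 - 1*0)/7)) - 1*24408/10181 = 1/(-10 + (-2 + (-6 + 0)/7)) - 24408/10181 = 1/(-10 + (-2 + (⅐)*(-6))) - 24408/10181 = 1/(-10 + (-2 - 6/7)) - 24408/10181 = 1/(-10 - 20/7) - 24408/10181 = 1/(-90/7) - 24408/10181 = -7/90 - 24408/10181 = -2267987/916290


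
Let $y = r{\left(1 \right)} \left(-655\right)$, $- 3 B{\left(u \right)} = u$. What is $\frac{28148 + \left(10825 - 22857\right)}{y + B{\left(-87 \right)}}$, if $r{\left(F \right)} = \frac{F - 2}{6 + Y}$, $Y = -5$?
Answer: $\frac{1343}{57} \approx 23.561$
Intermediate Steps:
$r{\left(F \right)} = -2 + F$ ($r{\left(F \right)} = \frac{F - 2}{6 - 5} = \frac{-2 + F}{1} = \left(-2 + F\right) 1 = -2 + F$)
$B{\left(u \right)} = - \frac{u}{3}$
$y = 655$ ($y = \left(-2 + 1\right) \left(-655\right) = \left(-1\right) \left(-655\right) = 655$)
$\frac{28148 + \left(10825 - 22857\right)}{y + B{\left(-87 \right)}} = \frac{28148 + \left(10825 - 22857\right)}{655 - -29} = \frac{28148 - 12032}{655 + 29} = \frac{16116}{684} = 16116 \cdot \frac{1}{684} = \frac{1343}{57}$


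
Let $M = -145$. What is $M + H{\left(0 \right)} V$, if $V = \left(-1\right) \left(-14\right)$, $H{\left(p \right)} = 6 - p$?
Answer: $-61$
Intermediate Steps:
$V = 14$
$M + H{\left(0 \right)} V = -145 + \left(6 - 0\right) 14 = -145 + \left(6 + 0\right) 14 = -145 + 6 \cdot 14 = -145 + 84 = -61$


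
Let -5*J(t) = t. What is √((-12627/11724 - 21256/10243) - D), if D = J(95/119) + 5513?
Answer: I*√31291116277591789003273/2381763818 ≈ 74.27*I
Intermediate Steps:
J(t) = -t/5
D = 656028/119 (D = -19/119 + 5513 = 656028/119 ≈ 5512.8)
√((-12627/11724 - 21256/10243) - D) = √((-12627/11724 - 21256/10243) - 1*656028/119) = √((-12627*1/11724 - 21256*1/10243) - 656028/119) = √((-4209/3908 - 21256/10243) - 656028/119) = √(-126181235/40029644 - 656028/119) = √(-26275582860997/4763527636) = I*√31291116277591789003273/2381763818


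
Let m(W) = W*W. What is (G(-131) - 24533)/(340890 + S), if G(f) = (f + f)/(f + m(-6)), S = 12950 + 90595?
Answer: -776791/14073775 ≈ -0.055194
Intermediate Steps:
m(W) = W²
S = 103545
G(f) = 2*f/(36 + f) (G(f) = (f + f)/(f + (-6)²) = (2*f)/(f + 36) = (2*f)/(36 + f) = 2*f/(36 + f))
(G(-131) - 24533)/(340890 + S) = (2*(-131)/(36 - 131) - 24533)/(340890 + 103545) = (2*(-131)/(-95) - 24533)/444435 = (2*(-131)*(-1/95) - 24533)*(1/444435) = (262/95 - 24533)*(1/444435) = -2330373/95*1/444435 = -776791/14073775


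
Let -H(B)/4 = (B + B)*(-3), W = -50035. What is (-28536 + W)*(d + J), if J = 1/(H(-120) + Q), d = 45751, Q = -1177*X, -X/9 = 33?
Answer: -1246243579699240/346689 ≈ -3.5947e+9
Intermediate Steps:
X = -297 (X = -9*33 = -297)
H(B) = 24*B (H(B) = -4*(B + B)*(-3) = -4*2*B*(-3) = -(-24)*B = 24*B)
Q = 349569 (Q = -1177*(-297) = 349569)
J = 1/346689 (J = 1/(24*(-120) + 349569) = 1/(-2880 + 349569) = 1/346689 ≈ 2.8844e-6)
(-28536 + W)*(d + J) = (-28536 - 50035)*(45751 + 1/346689) = -78571*15861368440/346689 = -1246243579699240/346689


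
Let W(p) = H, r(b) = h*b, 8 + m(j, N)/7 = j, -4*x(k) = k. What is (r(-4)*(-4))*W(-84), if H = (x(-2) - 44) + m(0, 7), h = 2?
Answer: -3184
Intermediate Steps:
x(k) = -k/4
m(j, N) = -56 + 7*j
r(b) = 2*b
H = -199/2 (H = (-¼*(-2) - 44) + (-56 + 7*0) = (½ - 44) + (-56 + 0) = -87/2 - 56 = -199/2 ≈ -99.500)
W(p) = -199/2
(r(-4)*(-4))*W(-84) = ((2*(-4))*(-4))*(-199/2) = -8*(-4)*(-199/2) = 32*(-199/2) = -3184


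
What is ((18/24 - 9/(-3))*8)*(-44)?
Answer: -1320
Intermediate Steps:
((18/24 - 9/(-3))*8)*(-44) = ((18*(1/24) - 9*(-⅓))*8)*(-44) = ((¾ + 3)*8)*(-44) = ((15/4)*8)*(-44) = 30*(-44) = -1320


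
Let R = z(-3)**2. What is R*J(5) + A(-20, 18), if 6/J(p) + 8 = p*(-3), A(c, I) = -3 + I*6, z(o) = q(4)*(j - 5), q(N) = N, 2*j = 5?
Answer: 1815/23 ≈ 78.913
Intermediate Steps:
j = 5/2 (j = (1/2)*5 = 5/2 ≈ 2.5000)
z(o) = -10 (z(o) = 4*(5/2 - 5) = 4*(-5/2) = -10)
A(c, I) = -3 + 6*I
R = 100 (R = (-10)**2 = 100)
J(p) = 6/(-8 - 3*p) (J(p) = 6/(-8 + p*(-3)) = 6/(-8 - 3*p))
R*J(5) + A(-20, 18) = 100*(-6/(8 + 3*5)) + (-3 + 6*18) = 100*(-6/(8 + 15)) + (-3 + 108) = 100*(-6/23) + 105 = -600/23 + 105 = 1815/23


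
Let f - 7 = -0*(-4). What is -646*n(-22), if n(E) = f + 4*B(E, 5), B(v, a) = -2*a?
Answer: 21318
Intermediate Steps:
f = 7 (f = 7 - 0*(-4) = 7 - 5*0 = 7 + 0 = 7)
n(E) = -33 (n(E) = 7 + 4*(-2*5) = 7 + 4*(-10) = 7 - 40 = -33)
-646*n(-22) = -646*(-33) = 21318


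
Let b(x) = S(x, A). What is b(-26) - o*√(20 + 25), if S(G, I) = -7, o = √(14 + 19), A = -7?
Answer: -7 - 3*√165 ≈ -45.536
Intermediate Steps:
o = √33 ≈ 5.7446
b(x) = -7
b(-26) - o*√(20 + 25) = -7 - √33*√(20 + 25) = -7 - √33*√45 = -7 - √33*3*√5 = -7 - 3*√165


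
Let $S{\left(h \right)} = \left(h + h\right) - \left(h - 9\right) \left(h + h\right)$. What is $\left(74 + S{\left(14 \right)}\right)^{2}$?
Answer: $1444$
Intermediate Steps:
$S{\left(h \right)} = 2 h - 2 h \left(-9 + h\right)$ ($S{\left(h \right)} = 2 h - \left(-9 + h\right) 2 h = 2 h - 2 h \left(-9 + h\right)$)
$\left(74 + S{\left(14 \right)}\right)^{2} = \left(74 + 2 \cdot 14 \left(10 - 14\right)\right)^{2} = \left(74 + 2 \cdot 14 \left(-4\right)\right)^{2} = \left(74 - 112\right)^{2} = \left(-38\right)^{2} = 1444$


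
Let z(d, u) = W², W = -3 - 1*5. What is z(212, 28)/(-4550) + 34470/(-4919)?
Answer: -78576658/11190725 ≈ -7.0216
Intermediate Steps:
W = -8 (W = -3 - 5 = -8)
z(d, u) = 64 (z(d, u) = (-8)² = 64)
z(212, 28)/(-4550) + 34470/(-4919) = 64/(-4550) + 34470/(-4919) = 64*(-1/4550) + 34470*(-1/4919) = -32/2275 - 34470/4919 = -78576658/11190725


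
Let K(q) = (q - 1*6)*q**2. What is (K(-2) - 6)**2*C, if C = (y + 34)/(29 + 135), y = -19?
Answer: 5415/41 ≈ 132.07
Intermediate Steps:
K(q) = q**2*(-6 + q) (K(q) = (q - 6)*q**2 = (-6 + q)*q**2 = q**2*(-6 + q))
C = 15/164 (C = (-19 + 34)/(29 + 135) = 15/164 ≈ 0.091463)
(K(-2) - 6)**2*C = ((-2)**2*(-6 - 2) - 6)**2*(15/164) = (4*(-8) - 6)**2*(15/164) = (-32 - 6)**2*(15/164) = (-38)**2*(15/164) = 1444*(15/164) = 5415/41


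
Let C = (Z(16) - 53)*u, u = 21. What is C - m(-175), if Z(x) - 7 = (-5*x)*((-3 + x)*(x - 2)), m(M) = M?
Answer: -306551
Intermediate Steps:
Z(x) = 7 - 5*x*(-3 + x)*(-2 + x) (Z(x) = 7 + (-5*x)*((-3 + x)*(x - 2)) = 7 + (-5*x)*((-3 + x)*(-2 + x)) = 7 - 5*x*(-3 + x)*(-2 + x))
C = -306726 (C = ((7 - 30*16 - 5*16**3 + 25*16**2) - 53)*21 = ((7 - 480 - 5*4096 + 25*256) - 53)*21 = ((7 - 480 - 20480 + 6400) - 53)*21 = (-14553 - 53)*21 = -14606*21 = -306726)
C - m(-175) = -306726 - 1*(-175) = -306726 + 175 = -306551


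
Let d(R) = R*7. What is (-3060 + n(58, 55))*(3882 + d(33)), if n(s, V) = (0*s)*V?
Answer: -12585780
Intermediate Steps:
n(s, V) = 0 (n(s, V) = 0*V = 0)
d(R) = 7*R
(-3060 + n(58, 55))*(3882 + d(33)) = (-3060 + 0)*(3882 + 7*33) = -3060*(3882 + 231) = -3060*4113 = -12585780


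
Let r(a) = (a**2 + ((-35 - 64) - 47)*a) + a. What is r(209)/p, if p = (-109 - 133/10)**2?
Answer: 1337600/1495729 ≈ 0.89428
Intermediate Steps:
r(a) = a**2 - 145*a (r(a) = (a**2 + (-99 - 47)*a) + a = (a**2 - 146*a) + a = a**2 - 145*a)
p = 1495729/100 (p = (-109 - 133*1/10)**2 = (-109 - 133/10)**2 = (-1223/10)**2 = 1495729/100 ≈ 14957.)
r(209)/p = (209*(-145 + 209))/(1495729/100) = (209*64)*(100/1495729) = 13376*(100/1495729) = 1337600/1495729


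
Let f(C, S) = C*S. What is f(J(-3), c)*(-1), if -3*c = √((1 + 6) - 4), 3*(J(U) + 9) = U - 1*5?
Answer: -35*√3/9 ≈ -6.7358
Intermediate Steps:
J(U) = -32/3 + U/3 (J(U) = -9 + (U - 1*5)/3 = -9 + (U - 5)/3 = -9 + (-5 + U)/3 = -9 + (-5/3 + U/3) = -32/3 + U/3)
c = -√3/3 (c = -√((1 + 6) - 4)/3 = -√(7 - 4)/3 = -√3/3 ≈ -0.57735)
f(J(-3), c)*(-1) = ((-32/3 + (⅓)*(-3))*(-√3/3))*(-1) = ((-32/3 - 1)*(-√3/3))*(-1) = -(-35)*√3/9*(-1) = (35*√3/9)*(-1) = -35*√3/9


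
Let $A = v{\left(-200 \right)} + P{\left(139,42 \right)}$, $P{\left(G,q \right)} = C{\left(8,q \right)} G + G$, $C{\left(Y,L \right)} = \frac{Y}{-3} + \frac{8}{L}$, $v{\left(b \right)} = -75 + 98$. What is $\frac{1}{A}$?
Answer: $- \frac{21}{3826} \approx -0.0054888$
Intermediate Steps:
$v{\left(b \right)} = 23$
$C{\left(Y,L \right)} = \frac{8}{L} - \frac{Y}{3}$ ($C{\left(Y,L \right)} = Y \left(- \frac{1}{3}\right) + \frac{8}{L} = - \frac{Y}{3} + \frac{8}{L} = \frac{8}{L} - \frac{Y}{3}$)
$P{\left(G,q \right)} = G + G \left(- \frac{8}{3} + \frac{8}{q}\right)$ ($P{\left(G,q \right)} = \left(\frac{8}{q} - \frac{8}{3}\right) G + G = \left(- \frac{8}{3} + \frac{8}{q}\right) G + G = G \left(- \frac{8}{3} + \frac{8}{q}\right) + G = G + G \left(- \frac{8}{3} + \frac{8}{q}\right)$)
$A = - \frac{3826}{21}$ ($A = 23 + \frac{1}{3} \cdot 139 \cdot \frac{1}{42} \left(24 - 210\right) = 23 + \frac{1}{3} \cdot 139 \cdot \frac{1}{42} \left(-186\right) = 23 - \frac{4309}{21} = - \frac{3826}{21} \approx -182.19$)
$\frac{1}{A} = \frac{1}{- \frac{3826}{21}} = - \frac{21}{3826}$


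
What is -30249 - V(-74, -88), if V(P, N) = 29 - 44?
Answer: -30234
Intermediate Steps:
V(P, N) = -15
-30249 - V(-74, -88) = -30249 - 1*(-15) = -30249 + 15 = -30234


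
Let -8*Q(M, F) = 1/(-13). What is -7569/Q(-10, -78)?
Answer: -787176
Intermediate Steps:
Q(M, F) = 1/104 (Q(M, F) = -1/8/(-13) = -1/8*(-1/13) = 1/104)
-7569/Q(-10, -78) = -7569/1/104 = -7569*104 = -787176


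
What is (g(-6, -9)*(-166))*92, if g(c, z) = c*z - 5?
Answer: -748328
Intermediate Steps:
g(c, z) = -5 + c*z
(g(-6, -9)*(-166))*92 = ((-5 - 6*(-9))*(-166))*92 = ((-5 + 54)*(-166))*92 = (49*(-166))*92 = -8134*92 = -748328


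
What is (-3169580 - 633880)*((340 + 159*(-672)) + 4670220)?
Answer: -17357896043520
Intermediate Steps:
(-3169580 - 633880)*((340 + 159*(-672)) + 4670220) = -3803460*((340 - 106848) + 4670220) = -3803460*(-106508 + 4670220) = -3803460*4563712 = -17357896043520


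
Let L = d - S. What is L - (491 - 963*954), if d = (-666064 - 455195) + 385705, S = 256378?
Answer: -73721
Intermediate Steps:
d = -735554 (d = -1121259 + 385705 = -735554)
L = -991932 (L = -735554 - 1*256378 = -735554 - 256378 = -991932)
L - (491 - 963*954) = -991932 - (491 - 963*954) = -991932 - (491 - 918702) = -991932 - 1*(-918211) = -991932 + 918211 = -73721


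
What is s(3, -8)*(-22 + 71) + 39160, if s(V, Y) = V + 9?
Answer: 39748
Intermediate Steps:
s(V, Y) = 9 + V
s(3, -8)*(-22 + 71) + 39160 = (9 + 3)*(-22 + 71) + 39160 = 12*49 + 39160 = 588 + 39160 = 39748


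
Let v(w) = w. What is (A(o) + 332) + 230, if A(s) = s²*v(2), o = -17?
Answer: 1140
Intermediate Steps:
A(s) = 2*s² (A(s) = s²*2 = 2*s²)
(A(o) + 332) + 230 = (2*(-17)² + 332) + 230 = (2*289 + 332) + 230 = (578 + 332) + 230 = 910 + 230 = 1140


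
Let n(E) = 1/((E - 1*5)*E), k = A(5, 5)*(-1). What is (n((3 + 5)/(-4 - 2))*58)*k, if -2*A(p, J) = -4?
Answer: -261/19 ≈ -13.737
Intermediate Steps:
A(p, J) = 2 (A(p, J) = -½*(-4) = 2)
k = -2 (k = 2*(-1) = -2)
n(E) = 1/(E*(-5 + E)) (n(E) = 1/((E - 5)*E) = 1/((-5 + E)*E) = 1/(E*(-5 + E)))
(n((3 + 5)/(-4 - 2))*58)*k = ((1/((((3 + 5)/(-4 - 2)))*(-5 + (3 + 5)/(-4 - 2))))*58)*(-2) = ((1/(((8/(-6)))*(-5 + 8/(-6))))*58)*(-2) = ((1/(((8*(-⅙)))*(-5 + 8*(-⅙))))*58)*(-2) = ((1/((-4/3)*(-5 - 4/3)))*58)*(-2) = (-3/(4*(-19/3))*58)*(-2) = (-¾*(-3/19)*58)*(-2) = ((9/76)*58)*(-2) = (261/38)*(-2) = -261/19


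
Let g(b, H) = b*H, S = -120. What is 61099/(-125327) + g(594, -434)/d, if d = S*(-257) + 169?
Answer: -3109401653/353296813 ≈ -8.8011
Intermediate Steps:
d = 31009 (d = -120*(-257) + 169 = 30840 + 169 = 31009)
g(b, H) = H*b
61099/(-125327) + g(594, -434)/d = 61099/(-125327) - 434*594/31009 = 61099*(-1/125327) - 257796*1/31009 = -61099/125327 - 23436/2819 = -3109401653/353296813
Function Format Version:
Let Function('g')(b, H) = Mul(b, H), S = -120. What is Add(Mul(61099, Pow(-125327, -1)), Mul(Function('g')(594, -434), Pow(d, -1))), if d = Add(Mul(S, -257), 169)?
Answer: Rational(-3109401653, 353296813) ≈ -8.8011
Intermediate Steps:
d = 31009 (d = Add(Mul(-120, -257), 169) = Add(30840, 169) = 31009)
Function('g')(b, H) = Mul(H, b)
Add(Mul(61099, Pow(-125327, -1)), Mul(Function('g')(594, -434), Pow(d, -1))) = Add(Mul(61099, Pow(-125327, -1)), Mul(Mul(-434, 594), Pow(31009, -1))) = Add(Mul(61099, Rational(-1, 125327)), Mul(-257796, Rational(1, 31009))) = Add(Rational(-61099, 125327), Rational(-23436, 2819)) = Rational(-3109401653, 353296813)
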